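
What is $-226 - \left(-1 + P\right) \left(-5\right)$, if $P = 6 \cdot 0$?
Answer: $-231$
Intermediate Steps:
$P = 0$
$-226 - \left(-1 + P\right) \left(-5\right) = -226 - \left(-1 + 0\right) \left(-5\right) = -226 - \left(-1\right) \left(-5\right) = -226 - 5 = -231$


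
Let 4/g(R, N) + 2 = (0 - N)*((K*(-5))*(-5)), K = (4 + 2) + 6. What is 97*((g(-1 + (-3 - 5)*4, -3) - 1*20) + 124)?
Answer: 4529706/449 ≈ 10088.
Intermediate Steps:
K = 12 (K = 6 + 6 = 12)
g(R, N) = 4/(-2 - 300*N) (g(R, N) = 4/(-2 + (0 - N)*((12*(-5))*(-5))) = 4/(-2 + (-N)*(-60*(-5))) = 4/(-2 - N*300) = 4/(-2 - 300*N))
97*((g(-1 + (-3 - 5)*4, -3) - 1*20) + 124) = 97*((-2/(1 + 150*(-3)) - 1*20) + 124) = 97*((-2/(1 - 450) - 20) + 124) = 97*((-2/(-449) - 20) + 124) = 97*((-2*(-1/449) - 20) + 124) = 97*((2/449 - 20) + 124) = 97*(-8978/449 + 124) = 97*(46698/449) = 4529706/449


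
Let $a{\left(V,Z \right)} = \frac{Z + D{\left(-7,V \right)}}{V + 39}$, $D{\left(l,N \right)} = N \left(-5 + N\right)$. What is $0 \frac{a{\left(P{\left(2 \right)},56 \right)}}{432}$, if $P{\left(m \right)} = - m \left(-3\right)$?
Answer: $0$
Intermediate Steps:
$P{\left(m \right)} = 3 m$
$a{\left(V,Z \right)} = \frac{Z + V \left(-5 + V\right)}{39 + V}$ ($a{\left(V,Z \right)} = \frac{Z + V \left(-5 + V\right)}{V + 39} = \frac{Z + V \left(-5 + V\right)}{39 + V}$)
$0 \frac{a{\left(P{\left(2 \right)},56 \right)}}{432} = 0 \frac{\frac{1}{39 + 3 \cdot 2} \left(56 + 3 \cdot 2 \left(-5 + 3 \cdot 2\right)\right)}{432} = 0 \frac{56 + 6 \left(-5 + 6\right)}{39 + 6} \cdot \frac{1}{432} = 0 \frac{56 + 6 \cdot 1}{45} \cdot \frac{1}{432} = 0 \frac{56 + 6}{45} \cdot \frac{1}{432} = 0 \cdot \frac{1}{45} \cdot 62 \cdot \frac{1}{432} = 0 \cdot \frac{62}{45} \cdot \frac{1}{432} = 0 \cdot \frac{31}{9720} = 0$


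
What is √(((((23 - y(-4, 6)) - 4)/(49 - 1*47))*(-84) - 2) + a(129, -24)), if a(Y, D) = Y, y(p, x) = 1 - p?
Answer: I*√461 ≈ 21.471*I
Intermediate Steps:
√(((((23 - y(-4, 6)) - 4)/(49 - 1*47))*(-84) - 2) + a(129, -24)) = √(((((23 - (1 - 1*(-4))) - 4)/(49 - 1*47))*(-84) - 2) + 129) = √(((((23 - (1 + 4)) - 4)/(49 - 47))*(-84) - 2) + 129) = √(((((23 - 1*5) - 4)/2)*(-84) - 2) + 129) = √(((((23 - 5) - 4)*(½))*(-84) - 2) + 129) = √((((18 - 4)*(½))*(-84) - 2) + 129) = √(((14*(½))*(-84) - 2) + 129) = √((7*(-84) - 2) + 129) = √((-588 - 2) + 129) = √(-590 + 129) = √(-461) = I*√461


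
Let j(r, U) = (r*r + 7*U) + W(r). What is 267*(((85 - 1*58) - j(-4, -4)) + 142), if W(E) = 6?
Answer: 46725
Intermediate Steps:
j(r, U) = 6 + r² + 7*U (j(r, U) = (r*r + 7*U) + 6 = (r² + 7*U) + 6 = 6 + r² + 7*U)
267*(((85 - 1*58) - j(-4, -4)) + 142) = 267*(((85 - 1*58) - (6 + (-4)² + 7*(-4))) + 142) = 267*(((85 - 58) - (6 + 16 - 28)) + 142) = 267*((27 - 1*(-6)) + 142) = 267*((27 + 6) + 142) = 267*(33 + 142) = 267*175 = 46725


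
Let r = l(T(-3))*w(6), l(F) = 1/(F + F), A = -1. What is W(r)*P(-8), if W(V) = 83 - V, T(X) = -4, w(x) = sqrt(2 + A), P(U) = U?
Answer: -665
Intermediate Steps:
w(x) = 1 (w(x) = sqrt(2 - 1) = sqrt(1) = 1)
l(F) = 1/(2*F)
r = -1/8 (r = ((1/2)/(-4))*1 = ((1/2)*(-1/4))*1 = -1/8*1 = -1/8 ≈ -0.12500)
W(r)*P(-8) = (83 - 1*(-1/8))*(-8) = (83 + 1/8)*(-8) = (665/8)*(-8) = -665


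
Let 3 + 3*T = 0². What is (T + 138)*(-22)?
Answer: -3014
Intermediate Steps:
T = -1 (T = -1 + (⅓)*0² = -1 + (⅓)*0 = -1 + 0 = -1)
(T + 138)*(-22) = (-1 + 138)*(-22) = 137*(-22) = -3014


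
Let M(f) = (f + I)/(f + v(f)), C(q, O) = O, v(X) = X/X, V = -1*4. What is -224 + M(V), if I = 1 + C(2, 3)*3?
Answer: -226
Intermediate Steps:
V = -4
v(X) = 1
I = 10 (I = 1 + 3*3 = 1 + 9 = 10)
M(f) = (10 + f)/(1 + f) (M(f) = (f + 10)/(f + 1) = (10 + f)/(1 + f))
-224 + M(V) = -224 + (10 - 4)/(1 - 4) = -224 + 6/(-3) = -224 - ⅓*6 = -224 - 2 = -226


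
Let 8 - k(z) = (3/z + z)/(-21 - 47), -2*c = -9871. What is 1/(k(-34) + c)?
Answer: 2312/11428213 ≈ 0.00020231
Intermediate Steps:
c = 9871/2 (c = -½*(-9871) = 9871/2 ≈ 4935.5)
k(z) = 8 + z/68 + 3/(68*z) (k(z) = 8 - (3/z + z)/(-21 - 47) = 8 - (z + 3/z)/(-68) = 8 - (z + 3/z)*(-1)/68 = 8 - (-3/(68*z) - z/68) = 8 + (z/68 + 3/(68*z)) = 8 + z/68 + 3/(68*z))
1/(k(-34) + c) = 1/((1/68)*(3 - 34*(544 - 34))/(-34) + 9871/2) = 1/((1/68)*(-1/34)*(3 - 34*510) + 9871/2) = 1/((1/68)*(-1/34)*(3 - 17340) + 9871/2) = 1/((1/68)*(-1/34)*(-17337) + 9871/2) = 1/(17337/2312 + 9871/2) = 1/(11428213/2312) = 2312/11428213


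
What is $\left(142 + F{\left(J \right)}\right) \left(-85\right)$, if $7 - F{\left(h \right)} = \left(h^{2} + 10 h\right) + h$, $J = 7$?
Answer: $-1955$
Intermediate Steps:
$F{\left(h \right)} = 7 - h^{2} - 11 h$ ($F{\left(h \right)} = 7 - \left(\left(h^{2} + 10 h\right) + h\right) = 7 - \left(h^{2} + 11 h\right) = 7 - h^{2} - 11 h$)
$\left(142 + F{\left(J \right)}\right) \left(-85\right) = \left(142 - 119\right) \left(-85\right) = 23 \left(-85\right) = -1955$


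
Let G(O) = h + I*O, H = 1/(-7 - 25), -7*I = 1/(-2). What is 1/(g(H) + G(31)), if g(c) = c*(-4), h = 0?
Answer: 56/131 ≈ 0.42748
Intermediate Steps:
I = 1/14 (I = -⅐/(-2) = -⅐*(-½) = 1/14 ≈ 0.071429)
H = -1/32 (H = 1/(-32) = -1/32 ≈ -0.031250)
G(O) = O/14 (G(O) = 0 + O/14 = O/14)
g(c) = -4*c
1/(g(H) + G(31)) = 1/(-4*(-1/32) + (1/14)*31) = 1/(⅛ + 31/14) = 1/(131/56) = 56/131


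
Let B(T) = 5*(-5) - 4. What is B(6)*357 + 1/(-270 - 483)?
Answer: -7795810/753 ≈ -10353.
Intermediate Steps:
B(T) = -29 (B(T) = -25 - 4 = -29)
B(6)*357 + 1/(-270 - 483) = -29*357 + 1/(-270 - 483) = -10353 + 1/(-753) = -10353 - 1/753 = -7795810/753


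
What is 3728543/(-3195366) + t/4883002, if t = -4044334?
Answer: -15564805141165/7801489284366 ≈ -1.9951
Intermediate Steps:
3728543/(-3195366) + t/4883002 = 3728543/(-3195366) - 4044334/4883002 = 3728543*(-1/3195366) - 4044334*1/4883002 = -3728543/3195366 - 2022167/2441501 = -15564805141165/7801489284366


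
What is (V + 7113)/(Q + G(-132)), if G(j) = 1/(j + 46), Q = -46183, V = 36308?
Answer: -3734206/3971739 ≈ -0.94019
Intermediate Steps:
G(j) = 1/(46 + j)
(V + 7113)/(Q + G(-132)) = (36308 + 7113)/(-46183 + 1/(46 - 132)) = 43421/(-46183 + 1/(-86)) = 43421/(-46183 - 1/86) = 43421/(-3971739/86) = 43421*(-86/3971739) = -3734206/3971739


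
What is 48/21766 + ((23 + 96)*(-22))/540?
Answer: -14239367/2938410 ≈ -4.8459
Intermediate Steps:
48/21766 + ((23 + 96)*(-22))/540 = 48*(1/21766) + (119*(-22))*(1/540) = 24/10883 - 2618*1/540 = 24/10883 - 1309/270 = -14239367/2938410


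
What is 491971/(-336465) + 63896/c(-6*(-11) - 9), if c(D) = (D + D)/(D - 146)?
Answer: -318907734109/6392835 ≈ -49885.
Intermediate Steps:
c(D) = 2*D/(-146 + D) (c(D) = (2*D)/(-146 + D) = 2*D/(-146 + D))
491971/(-336465) + 63896/c(-6*(-11) - 9) = 491971/(-336465) + 63896/((2*(-6*(-11) - 9)/(-146 + (-6*(-11) - 9)))) = 491971*(-1/336465) + 63896/((2*(66 - 9)/(-146 + (66 - 9)))) = -491971/336465 + 63896/((2*57/(-146 + 57))) = -491971/336465 + 63896/((2*57/(-89))) = -491971/336465 + 63896/((2*57*(-1/89))) = -491971/336465 + 63896/(-114/89) = -491971/336465 + 63896*(-89/114) = -491971/336465 - 2843372/57 = -318907734109/6392835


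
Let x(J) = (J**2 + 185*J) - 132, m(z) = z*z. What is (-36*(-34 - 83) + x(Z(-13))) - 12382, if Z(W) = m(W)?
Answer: 51524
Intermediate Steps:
m(z) = z**2
Z(W) = W**2
x(J) = -132 + J**2 + 185*J
(-36*(-34 - 83) + x(Z(-13))) - 12382 = (-36*(-34 - 83) + (-132 + ((-13)**2)**2 + 185*(-13)**2)) - 12382 = (-36*(-117) + (-132 + 169**2 + 185*169)) - 12382 = (4212 + (-132 + 28561 + 31265)) - 12382 = (4212 + 59694) - 12382 = 63906 - 12382 = 51524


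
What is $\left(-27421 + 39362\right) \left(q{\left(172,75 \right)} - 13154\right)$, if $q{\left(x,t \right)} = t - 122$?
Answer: $-157633141$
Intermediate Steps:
$q{\left(x,t \right)} = -122 + t$
$\left(-27421 + 39362\right) \left(q{\left(172,75 \right)} - 13154\right) = \left(-27421 + 39362\right) \left(\left(-122 + 75\right) - 13154\right) = 11941 \left(-47 - 13154\right) = 11941 \left(-13201\right) = -157633141$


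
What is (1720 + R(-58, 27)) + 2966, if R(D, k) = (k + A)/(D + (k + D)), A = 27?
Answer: 417000/89 ≈ 4685.4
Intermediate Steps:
R(D, k) = (27 + k)/(k + 2*D) (R(D, k) = (k + 27)/(D + (k + D)) = (27 + k)/(D + (D + k)) = (27 + k)/(k + 2*D))
(1720 + R(-58, 27)) + 2966 = (1720 + (27 + 27)/(27 + 2*(-58))) + 2966 = (1720 + 54/(27 - 116)) + 2966 = (1720 + 54/(-89)) + 2966 = (1720 - 1/89*54) + 2966 = (1720 - 54/89) + 2966 = 153026/89 + 2966 = 417000/89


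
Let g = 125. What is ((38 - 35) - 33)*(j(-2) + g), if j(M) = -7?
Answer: -3540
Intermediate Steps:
((38 - 35) - 33)*(j(-2) + g) = ((38 - 35) - 33)*(-7 + 125) = (3 - 33)*118 = -30*118 = -3540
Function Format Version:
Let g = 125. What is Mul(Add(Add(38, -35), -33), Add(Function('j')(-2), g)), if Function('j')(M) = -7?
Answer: -3540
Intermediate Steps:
Mul(Add(Add(38, -35), -33), Add(Function('j')(-2), g)) = Mul(Add(Add(38, -35), -33), Add(-7, 125)) = Mul(Add(3, -33), 118) = Mul(-30, 118) = -3540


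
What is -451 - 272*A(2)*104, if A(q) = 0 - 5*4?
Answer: 565309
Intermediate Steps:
A(q) = -20 (A(q) = 0 - 20 = -20)
-451 - 272*A(2)*104 = -451 - (-5440)*104 = -451 - 272*(-2080) = -451 + 565760 = 565309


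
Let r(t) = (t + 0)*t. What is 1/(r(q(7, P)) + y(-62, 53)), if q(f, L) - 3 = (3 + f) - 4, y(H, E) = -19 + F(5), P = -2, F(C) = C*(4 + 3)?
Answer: 1/97 ≈ 0.010309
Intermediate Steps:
F(C) = 7*C (F(C) = C*7 = 7*C)
y(H, E) = 16 (y(H, E) = -19 + 7*5 = -19 + 35 = 16)
q(f, L) = 2 + f (q(f, L) = 3 + ((3 + f) - 4) = 3 + (-1 + f) = 2 + f)
r(t) = t² (r(t) = t*t = t²)
1/(r(q(7, P)) + y(-62, 53)) = 1/((2 + 7)² + 16) = 1/(9² + 16) = 1/(81 + 16) = 1/97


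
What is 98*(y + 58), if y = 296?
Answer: 34692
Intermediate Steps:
98*(y + 58) = 98*(296 + 58) = 98*354 = 34692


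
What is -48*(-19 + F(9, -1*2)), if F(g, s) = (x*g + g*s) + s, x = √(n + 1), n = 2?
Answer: 1872 - 432*√3 ≈ 1123.8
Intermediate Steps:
x = √3 (x = √(2 + 1) = √3 ≈ 1.7320)
F(g, s) = s + g*s + g*√3 (F(g, s) = (√3*g + g*s) + s = (g*√3 + g*s) + s = (g*s + g*√3) + s = s + g*s + g*√3)
-48*(-19 + F(9, -1*2)) = -48*(-19 + (-1*2 + 9*(-1*2) + 9*√3)) = -48*(-19 + (-2 + 9*(-2) + 9*√3)) = -48*(-19 + (-2 - 18 + 9*√3)) = -48*(-19 + (-20 + 9*√3)) = -48*(-39 + 9*√3) = 1872 - 432*√3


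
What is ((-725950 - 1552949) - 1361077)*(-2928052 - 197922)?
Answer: 11378470336624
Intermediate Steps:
((-725950 - 1552949) - 1361077)*(-2928052 - 197922) = (-2278899 - 1361077)*(-3125974) = -3639976*(-3125974) = 11378470336624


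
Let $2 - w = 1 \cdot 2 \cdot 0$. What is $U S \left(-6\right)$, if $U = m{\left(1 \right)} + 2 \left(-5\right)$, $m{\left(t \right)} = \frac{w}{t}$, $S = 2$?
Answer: $96$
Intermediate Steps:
$w = 2$ ($w = 2 - 1 \cdot 2 \cdot 0 = 2 - 2 \cdot 0 = 2 - 0 = 2 + 0 = 2$)
$m{\left(t \right)} = \frac{2}{t}$
$U = -8$ ($U = \frac{2}{1} + 2 \left(-5\right) = 2 \cdot 1 - 10 = 2 - 10 = -8$)
$U S \left(-6\right) = \left(-8\right) 2 \left(-6\right) = \left(-16\right) \left(-6\right) = 96$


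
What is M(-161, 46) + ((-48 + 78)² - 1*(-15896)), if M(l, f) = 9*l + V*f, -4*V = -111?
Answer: 33247/2 ≈ 16624.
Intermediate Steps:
V = 111/4 (V = -¼*(-111) = 111/4 ≈ 27.750)
M(l, f) = 9*l + 111*f/4
M(-161, 46) + ((-48 + 78)² - 1*(-15896)) = (9*(-161) + (111/4)*46) + ((-48 + 78)² - 1*(-15896)) = (-1449 + 2553/2) + (30² + 15896) = -345/2 + (900 + 15896) = -345/2 + 16796 = 33247/2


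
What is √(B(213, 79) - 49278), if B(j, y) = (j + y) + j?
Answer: I*√48773 ≈ 220.85*I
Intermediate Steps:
B(j, y) = y + 2*j
√(B(213, 79) - 49278) = √((79 + 2*213) - 49278) = √((79 + 426) - 49278) = √(505 - 49278) = √(-48773) = I*√48773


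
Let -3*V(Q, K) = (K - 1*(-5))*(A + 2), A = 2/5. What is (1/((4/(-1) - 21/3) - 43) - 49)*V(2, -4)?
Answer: 5294/135 ≈ 39.215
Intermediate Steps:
A = ⅖ (A = 2*(⅕) = ⅖ ≈ 0.40000)
V(Q, K) = -4 - 4*K/5 (V(Q, K) = -(K - 1*(-5))*(⅖ + 2)/3 = -(K + 5)*12/(3*5) = -(5 + K)*12/(3*5) = -(12 + 12*K/5)/3 = -4 - 4*K/5)
(1/((4/(-1) - 21/3) - 43) - 49)*V(2, -4) = (1/((4/(-1) - 21/3) - 43) - 49)*(-4 - ⅘*(-4)) = (1/((4*(-1) - 21*⅓) - 43) - 49)*(-4 + 16/5) = (1/((-4 - 7) - 43) - 49)*(-⅘) = (1/(-11 - 43) - 49)*(-⅘) = (1/(-54) - 49)*(-⅘) = (-1/54 - 49)*(-⅘) = -2647/54*(-⅘) = 5294/135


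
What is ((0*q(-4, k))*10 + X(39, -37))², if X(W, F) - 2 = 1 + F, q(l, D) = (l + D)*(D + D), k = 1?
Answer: 1156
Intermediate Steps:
q(l, D) = 2*D*(D + l) (q(l, D) = (D + l)*(2*D) = 2*D*(D + l))
X(W, F) = 3 + F (X(W, F) = 2 + (1 + F) = 3 + F)
((0*q(-4, k))*10 + X(39, -37))² = ((0*(2*1*(1 - 4)))*10 + (3 - 37))² = ((0*(2*1*(-3)))*10 - 34)² = ((0*(-6))*10 - 34)² = (0*10 - 34)² = (0 - 34)² = (-34)² = 1156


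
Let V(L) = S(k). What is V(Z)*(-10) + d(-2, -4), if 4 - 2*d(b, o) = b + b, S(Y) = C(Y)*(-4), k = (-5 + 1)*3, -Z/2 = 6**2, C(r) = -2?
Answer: -76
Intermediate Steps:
Z = -72 (Z = -2*6**2 = -2*36 = -72)
k = -12 (k = -4*3 = -12)
S(Y) = 8 (S(Y) = -2*(-4) = 8)
d(b, o) = 2 - b (d(b, o) = 2 - (b + b)/2 = 2 - b)
V(L) = 8
V(Z)*(-10) + d(-2, -4) = 8*(-10) + (2 - 1*(-2)) = -80 + (2 + 2) = -80 + 4 = -76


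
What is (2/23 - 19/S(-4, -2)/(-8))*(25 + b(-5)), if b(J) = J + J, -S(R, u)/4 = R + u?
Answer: 4105/1472 ≈ 2.7887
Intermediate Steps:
S(R, u) = -4*R - 4*u (S(R, u) = -4*(R + u) = -4*R - 4*u)
b(J) = 2*J
(2/23 - 19/S(-4, -2)/(-8))*(25 + b(-5)) = (2/23 - 19/(-4*(-4) - 4*(-2))/(-8))*(25 + 2*(-5)) = (2*(1/23) - 19/(16 + 8)*(-⅛))*(25 - 10) = (2/23 - 19/24*(-⅛))*15 = (2/23 + 19/192)*15 = (821/4416)*15 = 4105/1472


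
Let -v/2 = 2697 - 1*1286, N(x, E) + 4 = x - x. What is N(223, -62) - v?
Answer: 2818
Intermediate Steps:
N(x, E) = -4 (N(x, E) = -4 + (x - x) = -4 + 0 = -4)
v = -2822 (v = -2*(2697 - 1*1286) = -2*(2697 - 1286) = -2*1411 = -2822)
N(223, -62) - v = -4 - 1*(-2822) = -4 + 2822 = 2818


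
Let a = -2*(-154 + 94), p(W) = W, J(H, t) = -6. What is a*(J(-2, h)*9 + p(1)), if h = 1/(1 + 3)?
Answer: -6360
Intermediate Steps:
h = 1/4 ≈ 0.25000
a = 120 (a = -2*(-60) = 120)
a*(J(-2, h)*9 + p(1)) = 120*(-6*9 + 1) = 120*(-54 + 1) = 120*(-53) = -6360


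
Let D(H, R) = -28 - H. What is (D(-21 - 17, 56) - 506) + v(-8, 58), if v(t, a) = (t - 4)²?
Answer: -352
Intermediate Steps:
v(t, a) = (-4 + t)²
(D(-21 - 17, 56) - 506) + v(-8, 58) = ((-28 - (-21 - 17)) - 506) + (-4 - 8)² = ((-28 - 1*(-38)) - 506) + (-12)² = ((-28 + 38) - 506) + 144 = (10 - 506) + 144 = -496 + 144 = -352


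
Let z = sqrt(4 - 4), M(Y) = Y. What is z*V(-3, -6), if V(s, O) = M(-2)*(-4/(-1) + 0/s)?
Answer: 0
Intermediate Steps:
z = 0 (z = sqrt(0) = 0)
V(s, O) = -8 (V(s, O) = -2*(-4/(-1) + 0/s) = -2*(-4*(-1) + 0) = -2*(4 + 0) = -2*4 = -8)
z*V(-3, -6) = 0*(-8) = 0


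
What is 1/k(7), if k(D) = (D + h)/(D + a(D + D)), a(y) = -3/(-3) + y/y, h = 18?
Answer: 9/25 ≈ 0.36000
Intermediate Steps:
a(y) = 2 (a(y) = -3*(-⅓) + 1 = 1 + 1 = 2)
k(D) = (18 + D)/(2 + D) (k(D) = (D + 18)/(D + 2) = (18 + D)/(2 + D))
1/k(7) = 1/((18 + 7)/(2 + 7)) = 1/(25/9) = 9/25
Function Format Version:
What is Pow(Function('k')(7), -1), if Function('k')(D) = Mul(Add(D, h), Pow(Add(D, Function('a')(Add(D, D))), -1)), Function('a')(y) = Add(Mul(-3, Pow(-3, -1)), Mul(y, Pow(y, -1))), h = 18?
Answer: Rational(9, 25) ≈ 0.36000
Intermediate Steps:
Function('a')(y) = 2 (Function('a')(y) = Add(Mul(-3, Rational(-1, 3)), 1) = Add(1, 1) = 2)
Function('k')(D) = Mul(Pow(Add(2, D), -1), Add(18, D)) (Function('k')(D) = Mul(Add(D, 18), Pow(Add(D, 2), -1)) = Mul(Add(18, D), Pow(Add(2, D), -1)) = Mul(Pow(Add(2, D), -1), Add(18, D)))
Pow(Function('k')(7), -1) = Pow(Mul(Pow(Add(2, 7), -1), Add(18, 7)), -1) = Pow(Mul(Pow(9, -1), 25), -1) = Pow(Mul(Rational(1, 9), 25), -1) = Pow(Rational(25, 9), -1) = Rational(9, 25)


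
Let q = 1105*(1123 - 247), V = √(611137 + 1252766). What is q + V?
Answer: 967980 + √1863903 ≈ 9.6935e+5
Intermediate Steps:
V = √1863903 ≈ 1365.2
q = 967980 (q = 1105*876 = 967980)
q + V = 967980 + √1863903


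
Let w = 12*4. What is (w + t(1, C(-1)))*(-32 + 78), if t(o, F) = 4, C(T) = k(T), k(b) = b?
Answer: 2392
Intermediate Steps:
C(T) = T
w = 48
(w + t(1, C(-1)))*(-32 + 78) = (48 + 4)*(-32 + 78) = 52*46 = 2392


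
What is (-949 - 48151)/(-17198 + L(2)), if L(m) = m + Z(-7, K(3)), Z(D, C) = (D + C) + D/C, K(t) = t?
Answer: 147300/51607 ≈ 2.8543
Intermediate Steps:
Z(D, C) = C + D + D/C (Z(D, C) = (C + D) + D/C = C + D + D/C)
L(m) = -19/3 + m (L(m) = m + (3 - 7 - 7/3) = m - 19/3 = -19/3 + m)
(-949 - 48151)/(-17198 + L(2)) = (-949 - 48151)/(-17198 + (-19/3 + 2)) = -49100/(-17198 - 13/3) = -49100/(-51607/3) = -49100*(-3/51607) = 147300/51607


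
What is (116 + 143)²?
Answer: 67081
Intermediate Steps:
(116 + 143)² = 259² = 67081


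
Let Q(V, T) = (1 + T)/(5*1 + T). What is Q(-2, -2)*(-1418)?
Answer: 1418/3 ≈ 472.67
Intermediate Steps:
Q(V, T) = (1 + T)/(5 + T)
Q(-2, -2)*(-1418) = ((1 - 2)/(5 - 2))*(-1418) = (-1/3)*(-1418) = ((⅓)*(-1))*(-1418) = -⅓*(-1418) = 1418/3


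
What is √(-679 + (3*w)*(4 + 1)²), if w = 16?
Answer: √521 ≈ 22.825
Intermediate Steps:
√(-679 + (3*w)*(4 + 1)²) = √(-679 + (3*16)*(4 + 1)²) = √(-679 + 48*5²) = √(-679 + 48*25) = √(-679 + 1200) = √521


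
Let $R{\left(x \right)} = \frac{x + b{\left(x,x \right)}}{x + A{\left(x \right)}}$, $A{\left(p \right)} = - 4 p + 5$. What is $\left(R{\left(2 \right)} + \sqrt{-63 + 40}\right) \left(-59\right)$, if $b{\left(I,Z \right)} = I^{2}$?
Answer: $354 - 59 i \sqrt{23} \approx 354.0 - 282.95 i$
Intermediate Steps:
$A{\left(p \right)} = 5 - 4 p$
$R{\left(x \right)} = \frac{x + x^{2}}{5 - 3 x}$ ($R{\left(x \right)} = \frac{x + x^{2}}{x - \left(-5 + 4 x\right)} = \frac{x + x^{2}}{5 - 3 x}$)
$\left(R{\left(2 \right)} + \sqrt{-63 + 40}\right) \left(-59\right) = \left(\frac{2 \left(-1 - 2\right)}{-5 + 3 \cdot 2} + \sqrt{-63 + 40}\right) \left(-59\right) = \left(\frac{2 \left(-1 - 2\right)}{-5 + 6} + \sqrt{-23}\right) \left(-59\right) = \left(2 \cdot 1^{-1} \left(-3\right) + i \sqrt{23}\right) \left(-59\right) = \left(2 \cdot 1 \left(-3\right) + i \sqrt{23}\right) \left(-59\right) = \left(-6 + i \sqrt{23}\right) \left(-59\right) = 354 - 59 i \sqrt{23}$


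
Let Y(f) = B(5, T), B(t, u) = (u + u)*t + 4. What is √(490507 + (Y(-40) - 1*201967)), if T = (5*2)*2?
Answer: 2*√72186 ≈ 537.35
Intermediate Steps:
T = 20 (T = 10*2 = 20)
B(t, u) = 4 + 2*t*u (B(t, u) = (2*u)*t + 4 = 2*t*u + 4 = 4 + 2*t*u)
Y(f) = 204 (Y(f) = 4 + 2*5*20 = 4 + 200 = 204)
√(490507 + (Y(-40) - 1*201967)) = √(490507 + (204 - 1*201967)) = √(490507 + (204 - 201967)) = √(490507 - 201763) = √288744 = 2*√72186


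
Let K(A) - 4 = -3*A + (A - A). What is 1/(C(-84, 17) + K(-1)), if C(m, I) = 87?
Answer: 1/94 ≈ 0.010638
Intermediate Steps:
K(A) = 4 - 3*A (K(A) = 4 + (-3*A + (A - A)) = 4 + (-3*A + 0) = 4 - 3*A)
1/(C(-84, 17) + K(-1)) = 1/(87 + (4 - 3*(-1))) = 1/(87 + (4 + 3)) = 1/(87 + 7) = 1/94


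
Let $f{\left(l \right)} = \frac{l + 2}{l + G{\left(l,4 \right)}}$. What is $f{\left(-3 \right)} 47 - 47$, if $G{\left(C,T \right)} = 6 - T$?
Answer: $0$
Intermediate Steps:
$f{\left(l \right)} = 1$ ($f{\left(l \right)} = \frac{l + 2}{l + \left(6 - 4\right)} = \frac{2 + l}{l + \left(6 - 4\right)} = \frac{2 + l}{l + 2} = \frac{2 + l}{2 + l} = 1$)
$f{\left(-3 \right)} 47 - 47 = 1 \cdot 47 - 47 = 47 - 47 = 0$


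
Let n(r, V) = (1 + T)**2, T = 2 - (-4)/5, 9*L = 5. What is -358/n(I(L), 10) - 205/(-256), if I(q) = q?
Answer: -2217195/92416 ≈ -23.991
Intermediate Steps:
L = 5/9 (L = (1/9)*5 = 5/9 ≈ 0.55556)
T = 14/5 (T = 2 - (-4)/5 = 2 - 1*(-4/5) = 2 + 4/5 = 14/5 ≈ 2.8000)
n(r, V) = 361/25 (n(r, V) = (1 + 14/5)**2 = (19/5)**2 = 361/25)
-358/n(I(L), 10) - 205/(-256) = -358/361/25 - 205/(-256) = -358*25/361 - 205*(-1/256) = -8950/361 + 205/256 = -2217195/92416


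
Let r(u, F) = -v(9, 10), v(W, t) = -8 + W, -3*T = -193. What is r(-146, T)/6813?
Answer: -1/6813 ≈ -0.00014678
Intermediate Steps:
T = 193/3 (T = -⅓*(-193) = 193/3 ≈ 64.333)
r(u, F) = -1 (r(u, F) = -(-8 + 9) = -1*1 = -1)
r(-146, T)/6813 = -1/6813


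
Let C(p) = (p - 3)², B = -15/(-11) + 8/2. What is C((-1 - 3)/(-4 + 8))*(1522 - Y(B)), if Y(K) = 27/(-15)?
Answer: 121904/5 ≈ 24381.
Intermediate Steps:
B = 59/11 (B = -15*(-1/11) + 8*(½) = 15/11 + 4 = 59/11 ≈ 5.3636)
C(p) = (-3 + p)²
Y(K) = -9/5 (Y(K) = 27*(-1/15) = -9/5)
C((-1 - 3)/(-4 + 8))*(1522 - Y(B)) = (-3 + (-1 - 3)/(-4 + 8))²*(1522 - 1*(-9/5)) = (-3 - 4/4)²*(1522 + 9/5) = (-3 - 4*¼)²*(7619/5) = (-3 - 1)²*(7619/5) = (-4)²*(7619/5) = 16*(7619/5) = 121904/5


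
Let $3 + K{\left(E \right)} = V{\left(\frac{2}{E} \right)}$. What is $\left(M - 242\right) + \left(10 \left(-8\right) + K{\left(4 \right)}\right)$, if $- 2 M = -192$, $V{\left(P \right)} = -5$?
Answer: $-234$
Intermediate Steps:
$K{\left(E \right)} = -8$ ($K{\left(E \right)} = -3 - 5 = -8$)
$M = 96$ ($M = \left(- \frac{1}{2}\right) \left(-192\right) = 96$)
$\left(M - 242\right) + \left(10 \left(-8\right) + K{\left(4 \right)}\right) = \left(96 - 242\right) + \left(10 \left(-8\right) - 8\right) = -146 - 88 = -234$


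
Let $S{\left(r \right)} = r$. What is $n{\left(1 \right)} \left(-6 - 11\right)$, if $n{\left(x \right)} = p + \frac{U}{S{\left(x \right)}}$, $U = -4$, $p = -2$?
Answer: $102$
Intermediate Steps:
$n{\left(x \right)} = -2 - \frac{4}{x}$
$n{\left(1 \right)} \left(-6 - 11\right) = \left(-2 - \frac{4}{1}\right) \left(-6 - 11\right) = \left(-2 - 4\right) \left(-17\right) = \left(-6\right) \left(-17\right) = 102$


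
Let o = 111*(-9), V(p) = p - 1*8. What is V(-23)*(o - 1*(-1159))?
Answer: -4960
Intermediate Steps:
V(p) = -8 + p (V(p) = p - 8 = -8 + p)
o = -999
V(-23)*(o - 1*(-1159)) = (-8 - 23)*(-999 - 1*(-1159)) = -31*(-999 + 1159) = -31*160 = -4960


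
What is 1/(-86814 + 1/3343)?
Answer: -3343/290219201 ≈ -1.1519e-5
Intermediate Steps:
1/(-86814 + 1/3343) = 1/(-290219201/3343) = -3343/290219201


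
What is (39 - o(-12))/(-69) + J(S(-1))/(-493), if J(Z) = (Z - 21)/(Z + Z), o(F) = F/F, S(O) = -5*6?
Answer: -22109/40020 ≈ -0.55245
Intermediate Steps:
S(O) = -30
o(F) = 1
J(Z) = (-21 + Z)/(2*Z) (J(Z) = (-21 + Z)/((2*Z)) = (-21 + Z)*(1/(2*Z)) = (-21 + Z)/(2*Z))
(39 - o(-12))/(-69) + J(S(-1))/(-493) = (39 - 1*1)/(-69) + ((½)*(-21 - 30)/(-30))/(-493) = (39 - 1)*(-1/69) + ((½)*(-1/30)*(-51))*(-1/493) = 38*(-1/69) + (17/20)*(-1/493) = -38/69 - 1/580 = -22109/40020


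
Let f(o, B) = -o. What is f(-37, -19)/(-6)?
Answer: -37/6 ≈ -6.1667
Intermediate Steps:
f(-37, -19)/(-6) = (-1*(-37))/(-6) = -⅙*37 = -37/6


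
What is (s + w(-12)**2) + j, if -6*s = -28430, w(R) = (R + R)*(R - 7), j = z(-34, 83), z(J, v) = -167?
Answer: 637522/3 ≈ 2.1251e+5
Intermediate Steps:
j = -167
w(R) = 2*R*(-7 + R) (w(R) = (2*R)*(-7 + R) = 2*R*(-7 + R))
s = 14215/3 (s = -1/6*(-28430) = 14215/3 ≈ 4738.3)
(s + w(-12)**2) + j = (14215/3 + (2*(-12)*(-7 - 12))**2) - 167 = (14215/3 + (2*(-12)*(-19))**2) - 167 = (14215/3 + 456**2) - 167 = (14215/3 + 207936) - 167 = 638023/3 - 167 = 637522/3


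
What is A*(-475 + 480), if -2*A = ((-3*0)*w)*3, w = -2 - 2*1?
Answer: 0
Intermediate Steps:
w = -4 (w = -2 - 2 = -4)
A = 0 (A = --3*0*(-4)*3/2 = -0*(-4)*3/2 = -0*3 = -½*0 = 0)
A*(-475 + 480) = 0*(-475 + 480) = 0*5 = 0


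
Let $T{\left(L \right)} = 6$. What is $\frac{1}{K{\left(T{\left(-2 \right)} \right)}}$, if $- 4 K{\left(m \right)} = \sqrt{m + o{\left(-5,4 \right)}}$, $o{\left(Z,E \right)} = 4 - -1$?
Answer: $- \frac{4 \sqrt{11}}{11} \approx -1.206$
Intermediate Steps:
$o{\left(Z,E \right)} = 5$ ($o{\left(Z,E \right)} = 4 + 1 = 5$)
$K{\left(m \right)} = - \frac{\sqrt{5 + m}}{4}$ ($K{\left(m \right)} = - \frac{\sqrt{m + 5}}{4} = - \frac{\sqrt{5 + m}}{4}$)
$\frac{1}{K{\left(T{\left(-2 \right)} \right)}} = \frac{1}{\left(- \frac{1}{4}\right) \sqrt{5 + 6}} = \frac{1}{\left(- \frac{1}{4}\right) \sqrt{11}} = - \frac{4 \sqrt{11}}{11}$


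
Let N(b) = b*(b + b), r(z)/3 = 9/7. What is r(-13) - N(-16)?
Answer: -3557/7 ≈ -508.14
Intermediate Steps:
r(z) = 27/7 (r(z) = 3*(9/7) = 27/7)
N(b) = 2*b² (N(b) = b*(2*b) = 2*b²)
r(-13) - N(-16) = 27/7 - 2*(-16)² = 27/7 - 2*256 = 27/7 - 1*512 = 27/7 - 512 = -3557/7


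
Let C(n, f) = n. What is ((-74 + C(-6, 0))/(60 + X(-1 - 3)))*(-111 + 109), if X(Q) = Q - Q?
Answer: 8/3 ≈ 2.6667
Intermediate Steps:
X(Q) = 0
((-74 + C(-6, 0))/(60 + X(-1 - 3)))*(-111 + 109) = ((-74 - 6)/(60 + 0))*(-111 + 109) = -80/60*(-2) = -80*1/60*(-2) = -4/3*(-2) = 8/3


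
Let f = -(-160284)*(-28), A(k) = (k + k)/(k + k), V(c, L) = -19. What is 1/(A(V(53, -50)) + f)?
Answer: -1/4487951 ≈ -2.2282e-7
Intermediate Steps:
A(k) = 1 (A(k) = (2*k)/((2*k)) = (2*k)*(1/(2*k)) = 1)
f = -4487952 (f = -361*12432 = -4487952)
1/(A(V(53, -50)) + f) = 1/(1 - 4487952) = 1/(-4487951) = -1/4487951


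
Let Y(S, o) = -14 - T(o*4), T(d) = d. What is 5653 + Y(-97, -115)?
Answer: 6099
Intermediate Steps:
Y(S, o) = -14 - 4*o (Y(S, o) = -14 - o*4 = -14 - 4*o)
5653 + Y(-97, -115) = 5653 + (-14 - 4*(-115)) = 5653 + (-14 + 460) = 5653 + 446 = 6099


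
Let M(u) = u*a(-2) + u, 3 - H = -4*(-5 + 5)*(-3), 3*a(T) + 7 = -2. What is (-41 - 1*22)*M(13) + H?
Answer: 1641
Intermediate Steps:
a(T) = -3 (a(T) = -7/3 + (⅓)*(-2) = -7/3 - ⅔ = -3)
H = 3 (H = 3 - (-4*(-5 + 5))*(-3) = 3 - (-4*0)*(-3) = 3 - 0*(-3) = 3 - 1*0 = 3 + 0 = 3)
M(u) = -2*u (M(u) = u*(-3) + u = -3*u + u = -2*u)
(-41 - 1*22)*M(13) + H = (-41 - 1*22)*(-2*13) + 3 = (-41 - 22)*(-26) + 3 = -63*(-26) + 3 = 1638 + 3 = 1641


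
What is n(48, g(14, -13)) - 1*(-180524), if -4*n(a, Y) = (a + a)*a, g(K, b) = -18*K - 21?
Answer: 179372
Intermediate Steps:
g(K, b) = -21 - 18*K
n(a, Y) = -a²/2 (n(a, Y) = -(a + a)*a/4 = -2*a*a/4 = -a²/2)
n(48, g(14, -13)) - 1*(-180524) = -½*48² - 1*(-180524) = -½*2304 + 180524 = -1152 + 180524 = 179372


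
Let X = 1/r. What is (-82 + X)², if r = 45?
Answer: 13608721/2025 ≈ 6720.4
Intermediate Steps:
X = 1/45 ≈ 0.022222
(-82 + X)² = (-82 + 1/45)² = (-3689/45)² = 13608721/2025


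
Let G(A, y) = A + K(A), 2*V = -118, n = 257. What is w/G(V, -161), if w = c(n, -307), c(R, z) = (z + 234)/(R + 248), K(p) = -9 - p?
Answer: 73/4545 ≈ 0.016062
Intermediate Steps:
V = -59 (V = (½)*(-118) = -59)
c(R, z) = (234 + z)/(248 + R)
G(A, y) = -9 (G(A, y) = A + (-9 - A) = -9)
w = -73/505 (w = (234 - 307)/(248 + 257) = -73/505 ≈ -0.14455)
w/G(V, -161) = -73/505/(-9) = -73/505*(-⅑) = 73/4545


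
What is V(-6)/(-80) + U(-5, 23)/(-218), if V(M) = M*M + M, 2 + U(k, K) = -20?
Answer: -239/872 ≈ -0.27408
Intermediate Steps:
U(k, K) = -22 (U(k, K) = -2 - 20 = -22)
V(M) = M + M² (V(M) = M² + M = M + M²)
V(-6)/(-80) + U(-5, 23)/(-218) = -6*(1 - 6)/(-80) - 22/(-218) = -6*(-5)*(-1/80) - 22*(-1/218) = 30*(-1/80) + 11/109 = -3/8 + 11/109 = -239/872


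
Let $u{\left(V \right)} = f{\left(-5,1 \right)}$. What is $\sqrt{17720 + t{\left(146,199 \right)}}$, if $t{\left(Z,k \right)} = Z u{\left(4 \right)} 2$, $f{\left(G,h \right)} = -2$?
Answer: $12 \sqrt{119} \approx 130.9$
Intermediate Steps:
$u{\left(V \right)} = -2$
$t{\left(Z,k \right)} = - 4 Z$ ($t{\left(Z,k \right)} = Z \left(-2\right) 2 = - 2 Z 2 = - 4 Z$)
$\sqrt{17720 + t{\left(146,199 \right)}} = \sqrt{17720 - 584} = \sqrt{17136} = 12 \sqrt{119}$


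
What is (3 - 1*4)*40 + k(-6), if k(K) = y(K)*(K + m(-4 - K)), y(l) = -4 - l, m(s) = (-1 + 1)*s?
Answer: -52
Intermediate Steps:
m(s) = 0 (m(s) = 0*s = 0)
k(K) = K*(-4 - K) (k(K) = (-4 - K)*(K + 0) = (-4 - K)*K = K*(-4 - K))
(3 - 1*4)*40 + k(-6) = (3 - 1*4)*40 - 1*(-6)*(4 - 6) = (3 - 4)*40 - 1*(-6)*(-2) = -1*40 - 12 = -40 - 12 = -52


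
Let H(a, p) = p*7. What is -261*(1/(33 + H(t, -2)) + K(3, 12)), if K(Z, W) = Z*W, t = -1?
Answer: -178785/19 ≈ -9409.7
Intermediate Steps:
H(a, p) = 7*p
K(Z, W) = W*Z
-261*(1/(33 + H(t, -2)) + K(3, 12)) = -261*(1/(33 + 7*(-2)) + 12*3) = -261*(1/(33 - 14) + 36) = -261*(1/19 + 36) = -261*685/19 = -178785/19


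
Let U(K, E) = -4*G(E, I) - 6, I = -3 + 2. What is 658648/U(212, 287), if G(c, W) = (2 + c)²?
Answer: -329324/167045 ≈ -1.9715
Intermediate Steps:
I = -1
U(K, E) = -6 - 4*(2 + E)² (U(K, E) = -4*(2 + E)² - 6 = -6 - 4*(2 + E)²)
658648/U(212, 287) = 658648/(-6 - 4*(2 + 287)²) = 658648/(-6 - 4*289²) = 658648/(-6 - 4*83521) = 658648/(-6 - 334084) = 658648/(-334090) = 658648*(-1/334090) = -329324/167045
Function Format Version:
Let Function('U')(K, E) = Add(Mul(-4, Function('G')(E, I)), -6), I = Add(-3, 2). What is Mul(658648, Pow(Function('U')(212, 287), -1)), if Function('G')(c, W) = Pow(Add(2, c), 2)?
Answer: Rational(-329324, 167045) ≈ -1.9715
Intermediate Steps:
I = -1
Function('U')(K, E) = Add(-6, Mul(-4, Pow(Add(2, E), 2))) (Function('U')(K, E) = Add(Mul(-4, Pow(Add(2, E), 2)), -6) = Add(-6, Mul(-4, Pow(Add(2, E), 2))))
Mul(658648, Pow(Function('U')(212, 287), -1)) = Mul(658648, Pow(Add(-6, Mul(-4, Pow(Add(2, 287), 2))), -1)) = Mul(658648, Pow(Add(-6, Mul(-4, Pow(289, 2))), -1)) = Mul(658648, Pow(Add(-6, Mul(-4, 83521)), -1)) = Mul(658648, Pow(Add(-6, -334084), -1)) = Mul(658648, Pow(-334090, -1)) = Mul(658648, Rational(-1, 334090)) = Rational(-329324, 167045)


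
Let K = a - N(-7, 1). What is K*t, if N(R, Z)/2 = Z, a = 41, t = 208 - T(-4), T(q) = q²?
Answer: 7488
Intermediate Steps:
t = 192 (t = 208 - 1*(-4)² = 208 - 1*16 = 208 - 16 = 192)
N(R, Z) = 2*Z
K = 39 (K = 41 - 2 = 39)
K*t = 39*192 = 7488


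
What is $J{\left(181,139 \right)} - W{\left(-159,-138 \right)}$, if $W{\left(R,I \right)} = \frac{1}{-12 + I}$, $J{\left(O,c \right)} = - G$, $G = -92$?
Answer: $\frac{13801}{150} \approx 92.007$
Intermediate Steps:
$J{\left(O,c \right)} = 92$ ($J{\left(O,c \right)} = \left(-1\right) \left(-92\right) = 92$)
$J{\left(181,139 \right)} - W{\left(-159,-138 \right)} = 92 - \frac{1}{-12 - 138} = 92 - \frac{1}{-150} = 92 - - \frac{1}{150} = 92 + \frac{1}{150} = \frac{13801}{150}$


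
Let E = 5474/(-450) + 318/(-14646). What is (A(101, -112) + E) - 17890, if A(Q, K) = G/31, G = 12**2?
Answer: -304723085552/17025975 ≈ -17898.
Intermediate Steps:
G = 144
E = -6692942/549225 (E = 5474*(-1/450) + 318*(-1/14646) = -2737/225 - 53/2441 = -6692942/549225 ≈ -12.186)
A(Q, K) = 144/31
(A(101, -112) + E) - 17890 = (144/31 - 6692942/549225) - 17890 = -128392802/17025975 - 17890 = -304723085552/17025975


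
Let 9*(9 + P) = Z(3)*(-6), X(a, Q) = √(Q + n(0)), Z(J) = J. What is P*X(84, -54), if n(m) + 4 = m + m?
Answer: -11*I*√58 ≈ -83.774*I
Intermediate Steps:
n(m) = -4 + 2*m (n(m) = -4 + (m + m) = -4 + 2*m)
X(a, Q) = √(-4 + Q) (X(a, Q) = √(Q + (-4 + 2*0)) = √(Q + (-4 + 0)) = √(Q - 4) = √(-4 + Q))
P = -11 (P = -9 + (3*(-6))/9 = -9 + (⅑)*(-18) = -9 - 2 = -11)
P*X(84, -54) = -11*√(-4 - 54) = -11*I*√58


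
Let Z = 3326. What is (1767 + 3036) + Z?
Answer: 8129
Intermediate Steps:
(1767 + 3036) + Z = (1767 + 3036) + 3326 = 4803 + 3326 = 8129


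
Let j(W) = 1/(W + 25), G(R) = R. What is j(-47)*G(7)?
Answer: -7/22 ≈ -0.31818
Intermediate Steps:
j(W) = 1/(25 + W)
j(-47)*G(7) = 7/(25 - 47) = 7/(-22) = -1/22*7 = -7/22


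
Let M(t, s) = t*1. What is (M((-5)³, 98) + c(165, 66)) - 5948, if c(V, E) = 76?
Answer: -5997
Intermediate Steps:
M(t, s) = t
(M((-5)³, 98) + c(165, 66)) - 5948 = ((-5)³ + 76) - 5948 = (-125 + 76) - 5948 = -49 - 5948 = -5997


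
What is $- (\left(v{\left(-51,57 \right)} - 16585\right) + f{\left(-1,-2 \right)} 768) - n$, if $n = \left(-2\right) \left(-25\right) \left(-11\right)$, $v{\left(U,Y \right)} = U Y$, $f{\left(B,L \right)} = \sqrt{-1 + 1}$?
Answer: $20042$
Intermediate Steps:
$f{\left(B,L \right)} = 0$ ($f{\left(B,L \right)} = \sqrt{0} = 0$)
$n = -550$ ($n = 50 \left(-11\right) = -550$)
$- (\left(v{\left(-51,57 \right)} - 16585\right) + f{\left(-1,-2 \right)} 768) - n = - (\left(\left(-51\right) 57 - 16585\right) + 0 \cdot 768) - -550 = - (\left(-2907 - 16585\right) + 0) + 550 = - (-19492 + 0) + 550 = \left(-1\right) \left(-19492\right) + 550 = 19492 + 550 = 20042$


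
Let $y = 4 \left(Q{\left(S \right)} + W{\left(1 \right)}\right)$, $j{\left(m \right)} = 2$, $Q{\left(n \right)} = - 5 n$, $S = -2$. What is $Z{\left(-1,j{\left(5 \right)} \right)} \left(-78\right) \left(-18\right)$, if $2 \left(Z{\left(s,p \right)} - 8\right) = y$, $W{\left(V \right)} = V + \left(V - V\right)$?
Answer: $42120$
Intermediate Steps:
$W{\left(V \right)} = V$ ($W{\left(V \right)} = V + 0 = V$)
$y = 44$ ($y = 4 \left(\left(-5\right) \left(-2\right) + 1\right) = 4 \left(10 + 1\right) = 4 \cdot 11 = 44$)
$Z{\left(s,p \right)} = 30$ ($Z{\left(s,p \right)} = 8 + \frac{1}{2} \cdot 44 = 8 + 22 = 30$)
$Z{\left(-1,j{\left(5 \right)} \right)} \left(-78\right) \left(-18\right) = 30 \left(-78\right) \left(-18\right) = \left(-2340\right) \left(-18\right) = 42120$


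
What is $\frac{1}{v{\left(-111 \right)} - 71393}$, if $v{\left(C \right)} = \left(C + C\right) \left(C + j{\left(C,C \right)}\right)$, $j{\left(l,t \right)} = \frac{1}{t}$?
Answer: $- \frac{1}{46749} \approx -2.1391 \cdot 10^{-5}$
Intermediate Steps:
$v{\left(C \right)} = 2 C \left(C + \frac{1}{C}\right)$ ($v{\left(C \right)} = \left(C + C\right) \left(C + \frac{1}{C}\right) = 2 C \left(C + \frac{1}{C}\right)$)
$\frac{1}{v{\left(-111 \right)} - 71393} = \frac{1}{\left(2 + 2 \left(-111\right)^{2}\right) - 71393} = \frac{1}{\left(2 + 2 \cdot 12321\right) - 71393} = \frac{1}{\left(2 + 24642\right) - 71393} = \frac{1}{24644 - 71393} = \frac{1}{-46749} = - \frac{1}{46749}$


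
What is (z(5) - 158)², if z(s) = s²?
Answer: 17689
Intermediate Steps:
(z(5) - 158)² = (5² - 158)² = (25 - 158)² = (-133)² = 17689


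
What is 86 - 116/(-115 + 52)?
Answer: 5534/63 ≈ 87.841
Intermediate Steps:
86 - 116/(-115 + 52) = 86 - 116/(-63) = 86 - 1/63*(-116) = 86 + 116/63 = 5534/63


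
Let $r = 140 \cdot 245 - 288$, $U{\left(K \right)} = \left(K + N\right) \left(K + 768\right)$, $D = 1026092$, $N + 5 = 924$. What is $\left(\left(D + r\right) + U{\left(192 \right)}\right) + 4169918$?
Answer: $6296582$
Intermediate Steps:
$N = 919$ ($N = -5 + 924 = 919$)
$U{\left(K \right)} = \left(768 + K\right) \left(919 + K\right)$ ($U{\left(K \right)} = \left(K + 919\right) \left(K + 768\right) = \left(919 + K\right) \left(768 + K\right) = \left(768 + K\right) \left(919 + K\right)$)
$r = 34012$ ($r = 34300 - 288 = 34012$)
$\left(\left(D + r\right) + U{\left(192 \right)}\right) + 4169918 = \left(\left(1026092 + 34012\right) + \left(705792 + 192^{2} + 1687 \cdot 192\right)\right) + 4169918 = \left(1060104 + \left(705792 + 36864 + 323904\right)\right) + 4169918 = \left(1060104 + 1066560\right) + 4169918 = 2126664 + 4169918 = 6296582$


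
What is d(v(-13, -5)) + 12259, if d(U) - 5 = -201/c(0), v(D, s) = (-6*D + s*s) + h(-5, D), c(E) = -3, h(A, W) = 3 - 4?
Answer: 12331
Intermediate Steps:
h(A, W) = -1
v(D, s) = -1 + s² - 6*D (v(D, s) = (-6*D + s*s) - 1 = (-6*D + s²) - 1 = (s² - 6*D) - 1 = -1 + s² - 6*D)
d(U) = 72 (d(U) = 5 - 201/(-3) = 5 - 201*(-⅓) = 5 + 67 = 72)
d(v(-13, -5)) + 12259 = 72 + 12259 = 12331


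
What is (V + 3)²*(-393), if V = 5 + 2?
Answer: -39300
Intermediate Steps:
V = 7
(V + 3)²*(-393) = (7 + 3)²*(-393) = 10²*(-393) = 100*(-393) = -39300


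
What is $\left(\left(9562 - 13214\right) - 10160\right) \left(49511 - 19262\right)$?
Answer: $-417799188$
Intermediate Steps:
$\left(\left(9562 - 13214\right) - 10160\right) \left(49511 - 19262\right) = \left(-3652 - 10160\right) 30249 = \left(-13812\right) 30249 = -417799188$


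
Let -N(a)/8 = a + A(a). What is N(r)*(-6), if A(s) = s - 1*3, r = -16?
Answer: -1680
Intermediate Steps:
A(s) = -3 + s (A(s) = s - 3 = -3 + s)
N(a) = 24 - 16*a (N(a) = -8*(a + (-3 + a)) = -8*(-3 + 2*a) = 24 - 16*a)
N(r)*(-6) = (24 - 16*(-16))*(-6) = (24 + 256)*(-6) = 280*(-6) = -1680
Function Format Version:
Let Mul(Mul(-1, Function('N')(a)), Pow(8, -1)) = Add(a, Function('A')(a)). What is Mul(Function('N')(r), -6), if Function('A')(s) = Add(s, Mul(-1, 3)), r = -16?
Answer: -1680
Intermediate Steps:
Function('A')(s) = Add(-3, s) (Function('A')(s) = Add(s, -3) = Add(-3, s))
Function('N')(a) = Add(24, Mul(-16, a)) (Function('N')(a) = Mul(-8, Add(a, Add(-3, a))) = Mul(-8, Add(-3, Mul(2, a))) = Add(24, Mul(-16, a)))
Mul(Function('N')(r), -6) = Mul(Add(24, Mul(-16, -16)), -6) = Mul(Add(24, 256), -6) = Mul(280, -6) = -1680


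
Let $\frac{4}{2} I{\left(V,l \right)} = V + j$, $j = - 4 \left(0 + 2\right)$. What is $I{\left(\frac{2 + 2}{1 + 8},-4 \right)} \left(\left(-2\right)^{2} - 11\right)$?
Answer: $\frac{238}{9} \approx 26.444$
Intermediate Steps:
$j = -8$ ($j = \left(-4\right) 2 = -8$)
$I{\left(V,l \right)} = -4 + \frac{V}{2}$ ($I{\left(V,l \right)} = \frac{V - 8}{2} = \frac{-8 + V}{2} = -4 + \frac{V}{2}$)
$I{\left(\frac{2 + 2}{1 + 8},-4 \right)} \left(\left(-2\right)^{2} - 11\right) = \left(-4 + \frac{\left(2 + 2\right) \frac{1}{1 + 8}}{2}\right) \left(\left(-2\right)^{2} - 11\right) = \left(-4 + \frac{4 \cdot \frac{1}{9}}{2}\right) \left(4 - 11\right) = \left(-4 + \frac{4 \cdot \frac{1}{9}}{2}\right) \left(-7\right) = \left(-4 + \frac{1}{2} \cdot \frac{4}{9}\right) \left(-7\right) = \left(-4 + \frac{2}{9}\right) \left(-7\right) = \left(- \frac{34}{9}\right) \left(-7\right) = \frac{238}{9}$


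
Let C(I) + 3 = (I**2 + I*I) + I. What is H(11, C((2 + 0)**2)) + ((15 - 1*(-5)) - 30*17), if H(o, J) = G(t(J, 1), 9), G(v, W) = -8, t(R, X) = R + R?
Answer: -498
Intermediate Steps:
t(R, X) = 2*R
C(I) = -3 + I + 2*I**2 (C(I) = -3 + ((I**2 + I*I) + I) = -3 + ((I**2 + I**2) + I) = -3 + (2*I**2 + I) = -3 + (I + 2*I**2) = -3 + I + 2*I**2)
H(o, J) = -8
H(11, C((2 + 0)**2)) + ((15 - 1*(-5)) - 30*17) = -8 + ((15 - 1*(-5)) - 30*17) = -8 + ((15 + 5) - 510) = -8 + (20 - 510) = -8 - 490 = -498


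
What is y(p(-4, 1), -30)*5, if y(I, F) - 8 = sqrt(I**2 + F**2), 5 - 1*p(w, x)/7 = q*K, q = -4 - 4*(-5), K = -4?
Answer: 40 + 15*sqrt(26021) ≈ 2459.7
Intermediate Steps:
q = 16 (q = -4 + 20 = 16)
p(w, x) = 483 (p(w, x) = 35 - 112*(-4) = 35 - 7*(-64) = 35 + 448 = 483)
y(I, F) = 8 + sqrt(F**2 + I**2) (y(I, F) = 8 + sqrt(I**2 + F**2) = 8 + sqrt(F**2 + I**2))
y(p(-4, 1), -30)*5 = (8 + sqrt((-30)**2 + 483**2))*5 = (8 + sqrt(900 + 233289))*5 = (8 + sqrt(234189))*5 = (8 + 3*sqrt(26021))*5 = 40 + 15*sqrt(26021)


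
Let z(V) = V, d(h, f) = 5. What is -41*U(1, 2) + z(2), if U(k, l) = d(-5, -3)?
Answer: -203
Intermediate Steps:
U(k, l) = 5
-41*U(1, 2) + z(2) = -41*5 + 2 = -205 + 2 = -203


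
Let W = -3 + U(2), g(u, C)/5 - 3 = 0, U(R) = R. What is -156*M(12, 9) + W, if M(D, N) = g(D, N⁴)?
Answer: -2341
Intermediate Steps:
g(u, C) = 15 (g(u, C) = 15 + 5*0 = 15 + 0 = 15)
M(D, N) = 15
W = -1 (W = -3 + 2 = -1)
-156*M(12, 9) + W = -156*15 - 1 = -2340 - 1 = -2341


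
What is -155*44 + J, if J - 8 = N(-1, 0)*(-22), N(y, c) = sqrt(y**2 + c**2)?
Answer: -6834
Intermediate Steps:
N(y, c) = sqrt(c**2 + y**2)
J = -14 (J = 8 + sqrt(0**2 + (-1)**2)*(-22) = 8 + sqrt(0 + 1)*(-22) = 8 + sqrt(1)*(-22) = 8 + 1*(-22) = 8 - 22 = -14)
-155*44 + J = -155*44 - 14 = -6820 - 14 = -6834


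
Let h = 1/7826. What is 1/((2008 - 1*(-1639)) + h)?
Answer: 7826/28541423 ≈ 0.00027420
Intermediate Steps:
h = 1/7826 ≈ 0.00012778
1/((2008 - 1*(-1639)) + h) = 1/((2008 - 1*(-1639)) + 1/7826) = 1/((2008 + 1639) + 1/7826) = 1/(3647 + 1/7826) = 1/(28541423/7826) = 7826/28541423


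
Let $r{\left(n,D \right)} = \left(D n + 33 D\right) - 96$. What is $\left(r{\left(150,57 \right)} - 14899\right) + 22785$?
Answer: $18221$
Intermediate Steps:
$r{\left(n,D \right)} = -96 + 33 D + D n$ ($r{\left(n,D \right)} = \left(33 D + D n\right) - 96 = -96 + 33 D + D n$)
$\left(r{\left(150,57 \right)} - 14899\right) + 22785 = \left(\left(-96 + 33 \cdot 57 + 57 \cdot 150\right) - 14899\right) + 22785 = \left(\left(-96 + 1881 + 8550\right) - 14899\right) + 22785 = \left(10335 - 14899\right) + 22785 = -4564 + 22785 = 18221$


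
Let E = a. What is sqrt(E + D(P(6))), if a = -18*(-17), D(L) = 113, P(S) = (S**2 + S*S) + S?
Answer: sqrt(419) ≈ 20.469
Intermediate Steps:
P(S) = S + 2*S**2 (P(S) = (S**2 + S**2) + S = 2*S**2 + S = S + 2*S**2)
a = 306
E = 306
sqrt(E + D(P(6))) = sqrt(306 + 113) = sqrt(419)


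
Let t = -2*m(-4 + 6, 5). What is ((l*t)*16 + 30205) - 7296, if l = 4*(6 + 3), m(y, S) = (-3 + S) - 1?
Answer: 21757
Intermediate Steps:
m(y, S) = -4 + S
l = 36 (l = 4*9 = 36)
t = -2 (t = -2*(-4 + 5) = -2*1 = -2)
((l*t)*16 + 30205) - 7296 = ((36*(-2))*16 + 30205) - 7296 = (-72*16 + 30205) - 7296 = (-1152 + 30205) - 7296 = 29053 - 7296 = 21757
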